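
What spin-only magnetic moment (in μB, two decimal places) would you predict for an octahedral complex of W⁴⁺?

2.83 μB

W sits in group 6; removing 4 electrons leaves W⁴⁺ with 6 − 4 = 2 d electrons.
For octahedral d² the high- and low-spin configurations coincide.
Configuration: t2g^2 e_g^0 → 2 unpaired electrons.
μ(spin-only) = √[2(2+2)] = √8 ≈ 2.83 μB.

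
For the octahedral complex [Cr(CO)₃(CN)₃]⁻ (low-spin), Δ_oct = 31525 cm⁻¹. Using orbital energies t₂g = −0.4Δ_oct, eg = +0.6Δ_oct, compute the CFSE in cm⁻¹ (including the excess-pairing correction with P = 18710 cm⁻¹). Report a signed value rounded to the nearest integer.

-31730

Ligand charges: 3×(+0) from CO and 3×(-1) from CN⁻ sum to -3; with overall charge -1, Cr is +2.
Cr²⁺: group 6, so d-count = 6 − 2 = 4.
Configuration: t₂g⁴ eg⁰.
The orbital stabilization is -1.6Δ_oct = -1.6 × 31525 = -50440 cm⁻¹.
Relative to high-spin t₂g³ eg¹ (0 paired), the low-spin configuration has 1 additional pair, contributing +1 × 18710 = +18710 cm⁻¹.
Combining: -50440 + 18710 = -31730 cm⁻¹.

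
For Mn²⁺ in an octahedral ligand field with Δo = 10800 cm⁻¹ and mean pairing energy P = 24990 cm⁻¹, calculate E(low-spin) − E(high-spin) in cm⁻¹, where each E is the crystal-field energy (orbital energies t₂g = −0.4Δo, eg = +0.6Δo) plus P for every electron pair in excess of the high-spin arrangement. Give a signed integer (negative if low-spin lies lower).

Mn sits in group 7; removing 2 electrons leaves Mn²⁺ with 7 − 2 = 5 d electrons.
In the high-spin limit (t₂g³ eg²) the orbital term is 0.0Δo = 0 cm⁻¹, with no excess pairing.
For low-spin the configuration is t₂g⁵ eg⁰: orbital energy -2.0 × 10800 = -21600 cm⁻¹, and 2 additional pairs relative to high-spin add 49980 cm⁻¹, giving 28380 cm⁻¹.
Thus E(LS) − E(HS) = 28380 cm⁻¹.

28380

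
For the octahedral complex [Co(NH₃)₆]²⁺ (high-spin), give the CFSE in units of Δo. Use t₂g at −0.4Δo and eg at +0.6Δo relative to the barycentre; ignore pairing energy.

NH₃ is neutral, so the +2 overall charge sits on Co: oxidation state +2.
Co is in group 9, so Co²⁺ is d⁷ (9 − 2 = 7).
Configuration: t₂g⁵ eg².
CFSE = 5(-0.4Δo) + 2(0.6Δo) = -2.0Δo + 1.2Δo = -0.8Δo.

-0.8 Δo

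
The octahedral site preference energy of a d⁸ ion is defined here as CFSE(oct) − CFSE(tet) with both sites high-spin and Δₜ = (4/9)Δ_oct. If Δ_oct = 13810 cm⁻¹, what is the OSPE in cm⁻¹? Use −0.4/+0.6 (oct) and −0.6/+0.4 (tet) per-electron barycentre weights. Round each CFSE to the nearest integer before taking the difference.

In an octahedral site d⁸ (HS) is t₂g⁶ eg², giving CFSE(oct) = -1.2Δ_oct = -16572 cm⁻¹.
Tetrahedral e⁴ t₂⁴ gives -0.8Δₜ = -0.8 × (4/9) × 13810 = -4910 cm⁻¹.
OSPE = -16572 − (-4910) = -11662 cm⁻¹.

-11662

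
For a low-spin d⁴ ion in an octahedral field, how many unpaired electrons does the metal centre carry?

Configuration: t₂g⁴ eg⁰, giving 2 unpaired electrons.

2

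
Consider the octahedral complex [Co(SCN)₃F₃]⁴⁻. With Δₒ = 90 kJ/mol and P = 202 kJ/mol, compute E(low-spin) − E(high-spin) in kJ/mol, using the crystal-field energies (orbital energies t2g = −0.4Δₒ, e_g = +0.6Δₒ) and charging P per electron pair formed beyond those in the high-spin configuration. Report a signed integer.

112

Ligand charges: 3×(-1) from SCN⁻ and 3×(-1) from F⁻ sum to -6; with overall charge -4, Co is +2.
Group 9 minus oxidation state +2 gives a d⁷ configuration for Co²⁺.
In the high-spin limit (t2g^5 e_g^2) the orbital term is -0.8Δₒ = -72 kJ/mol, with no excess pairing.
Low-spin: t2g^6 e_g^1, orbital CFSE = -1.8Δₒ = -162 kJ/mol; plus 1 excess pair × P = +202 kJ/mol; total 40 kJ/mol.
Thus E(LS) − E(HS) = 112 kJ/mol.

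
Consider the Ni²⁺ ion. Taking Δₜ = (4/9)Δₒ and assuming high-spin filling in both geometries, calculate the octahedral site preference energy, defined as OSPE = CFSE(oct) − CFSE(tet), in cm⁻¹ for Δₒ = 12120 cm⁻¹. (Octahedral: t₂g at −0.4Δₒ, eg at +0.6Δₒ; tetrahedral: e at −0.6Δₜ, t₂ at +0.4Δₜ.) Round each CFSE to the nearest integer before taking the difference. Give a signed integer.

-10235

Ni is in group 10, so Ni²⁺ is d⁸ (10 − 2 = 8).
In an octahedral site d⁸ (HS) is t₂g⁶ eg², giving CFSE(oct) = -1.2Δₒ = -14544 cm⁻¹.
In a tetrahedral site the filling is e⁴ t₂⁴: CFSE(tet) = -0.8Δₜ = -0.8 × (4/9)(12120) = -4309 cm⁻¹.
OSPE = CFSE(oct) − CFSE(tet) = -14544 − (-4309) = -10235 cm⁻¹.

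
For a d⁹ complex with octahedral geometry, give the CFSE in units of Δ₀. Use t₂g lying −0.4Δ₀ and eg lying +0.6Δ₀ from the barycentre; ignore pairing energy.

-0.6 Δ₀

Configuration: t₂g⁶ eg³.
CFSE = 6(-0.4Δ₀) + 3(0.6Δ₀) = -2.4Δ₀ + 1.8Δ₀ = -0.6Δ₀.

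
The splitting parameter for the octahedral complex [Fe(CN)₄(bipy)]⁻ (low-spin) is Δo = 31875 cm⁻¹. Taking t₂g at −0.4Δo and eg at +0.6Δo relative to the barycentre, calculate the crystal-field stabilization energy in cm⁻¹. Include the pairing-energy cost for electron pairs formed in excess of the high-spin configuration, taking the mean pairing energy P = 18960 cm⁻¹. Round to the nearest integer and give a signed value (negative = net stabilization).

Ligand charges: 4×(-1) from CN⁻ and 1×(+0) from bipy sum to -4; with overall charge -1, Fe is +3.
Fe is in group 8, so Fe³⁺ is d⁵ (8 − 3 = 5).
Configuration: t₂g⁵ eg⁰.
CFSE(orbital) = 5×(-0.4Δo) + 0×(0.6Δo) = -2.0Δo; with Δo = 31875 cm⁻¹ that is -63750 cm⁻¹.
Relative to high-spin t₂g³ eg² (0 paired), the low-spin configuration has 2 additional pairs, contributing +2 × 18960 = +37920 cm⁻¹.
Overall CFSE = -63750 + 37920 = -25830 cm⁻¹.

-25830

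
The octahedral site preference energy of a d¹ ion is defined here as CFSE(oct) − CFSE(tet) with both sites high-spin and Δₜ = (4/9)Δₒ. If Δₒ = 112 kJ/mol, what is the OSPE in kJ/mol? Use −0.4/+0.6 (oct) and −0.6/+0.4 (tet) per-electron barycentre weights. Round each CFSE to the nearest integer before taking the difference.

Octahedral (high-spin): t₂g¹ eg⁰, CFSE = 1(−0.4) + 0(+0.6) = -0.4Δₒ = -0.4 × 112 = -45 kJ/mol.
Tetrahedral: e¹ t₂⁰, CFSE = 1(−0.6) + 0(+0.4) = -0.6Δₜ = -0.6 × (4/9) × 112 = -30 kJ/mol.
OSPE = -45 − (-30) = -15 kJ/mol.

-15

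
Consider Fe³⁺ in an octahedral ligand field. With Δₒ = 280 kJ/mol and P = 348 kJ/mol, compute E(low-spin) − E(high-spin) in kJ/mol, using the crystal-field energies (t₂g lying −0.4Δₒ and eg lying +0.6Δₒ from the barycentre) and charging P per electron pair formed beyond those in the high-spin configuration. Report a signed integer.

136

Fe sits in group 8; removing 3 electrons leaves Fe³⁺ with 8 − 3 = 5 d electrons.
In the high-spin limit (t₂g³ eg²) the orbital term is 0.0Δₒ = 0 kJ/mol, with no excess pairing.
Low-spin t₂g⁵ eg⁰ gives -2.0Δₒ = -560 kJ/mol, but forming 2 extra pairs costs 2P = 696 kJ/mol, so E(LS) = -560 + 696 = 136 kJ/mol.
E(LS) − E(HS) = 136 − (0) = 136 kJ/mol.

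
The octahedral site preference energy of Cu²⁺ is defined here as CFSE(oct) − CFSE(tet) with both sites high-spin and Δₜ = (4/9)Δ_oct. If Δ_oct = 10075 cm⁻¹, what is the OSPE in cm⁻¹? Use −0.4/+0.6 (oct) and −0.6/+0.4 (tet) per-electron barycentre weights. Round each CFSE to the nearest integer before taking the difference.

-4254

Cu²⁺: group 11, so d-count = 11 − 2 = 9.
Octahedral high-spin t₂g⁶ eg³: CFSE = -0.6 × 10075 = -6045 cm⁻¹.
In a tetrahedral site the filling is e⁴ t₂⁵: CFSE(tet) = -0.4Δₜ = -0.4 × (4/9)(10075) = -1791 cm⁻¹.
OSPE = CFSE(oct) − CFSE(tet) = -6045 − (-1791) = -4254 cm⁻¹.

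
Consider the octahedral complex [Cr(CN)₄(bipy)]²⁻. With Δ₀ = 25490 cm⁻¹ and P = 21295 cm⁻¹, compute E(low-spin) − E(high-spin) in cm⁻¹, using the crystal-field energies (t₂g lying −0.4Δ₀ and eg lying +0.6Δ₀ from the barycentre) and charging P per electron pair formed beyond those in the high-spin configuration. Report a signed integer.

-4195

Ligand charges: 4×(-1) from CN⁻ and 1×(+0) from bipy sum to -4; with overall charge -2, Cr is +2.
Group 6 minus oxidation state +2 gives a d⁴ configuration for Cr²⁺.
High-spin: t₂g³ eg¹, CFSE = -0.6Δ₀ = -15294 cm⁻¹.
Low-spin: t₂g⁴ eg⁰, orbital CFSE = -1.6Δ₀ = -40784 cm⁻¹; plus 1 excess pair × P = +21295 cm⁻¹; total -19489 cm⁻¹.
The difference is -19489 − (-15294) = -4195 cm⁻¹, so low-spin lies lower.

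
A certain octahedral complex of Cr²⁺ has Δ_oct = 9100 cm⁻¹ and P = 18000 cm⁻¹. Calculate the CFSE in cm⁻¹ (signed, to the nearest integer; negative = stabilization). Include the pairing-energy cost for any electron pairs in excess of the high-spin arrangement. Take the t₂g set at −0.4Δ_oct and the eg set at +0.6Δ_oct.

-5460

Group 6 minus oxidation state +2 gives a d⁴ configuration for Cr²⁺.
Here Δ_oct < P (9100 < 18000), so the high-spin state is favoured.
Filling d⁴ accordingly: t₂g³ eg¹.
Orbital CFSE = -0.6Δ_oct = -0.6 × 9100 = -5460 cm⁻¹.
High-spin has no excess pairs, so no pairing correction applies.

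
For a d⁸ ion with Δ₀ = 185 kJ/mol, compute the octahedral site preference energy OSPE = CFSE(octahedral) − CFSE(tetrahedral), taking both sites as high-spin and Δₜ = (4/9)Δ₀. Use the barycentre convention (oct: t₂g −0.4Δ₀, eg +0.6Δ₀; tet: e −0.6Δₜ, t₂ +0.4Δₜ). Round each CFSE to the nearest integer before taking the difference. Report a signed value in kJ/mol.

In an octahedral site d⁸ (HS) is t₂g⁶ eg², giving CFSE(oct) = -1.2Δ₀ = -222 kJ/mol.
Tetrahedral: e⁴ t₂⁴, CFSE = 4(−0.6) + 4(+0.4) = -0.8Δₜ = -0.8 × (4/9) × 185 = -66 kJ/mol.
Subtracting, OSPE = -222 − (-66) = -156 kJ/mol.

-156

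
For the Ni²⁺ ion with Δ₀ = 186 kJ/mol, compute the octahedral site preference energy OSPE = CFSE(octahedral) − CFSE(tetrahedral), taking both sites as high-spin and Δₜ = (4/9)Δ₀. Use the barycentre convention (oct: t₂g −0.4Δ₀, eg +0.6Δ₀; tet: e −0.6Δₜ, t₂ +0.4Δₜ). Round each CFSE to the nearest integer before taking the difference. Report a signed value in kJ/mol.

Ni²⁺: group 10, so d-count = 10 − 2 = 8.
In an octahedral site d⁸ (HS) is t₂g⁶ eg², giving CFSE(oct) = -1.2Δ₀ = -223 kJ/mol.
Tetrahedral e⁴ t₂⁴ gives -0.8Δₜ = -0.8 × (4/9) × 186 = -66 kJ/mol.
Subtracting, OSPE = -223 − (-66) = -157 kJ/mol.

-157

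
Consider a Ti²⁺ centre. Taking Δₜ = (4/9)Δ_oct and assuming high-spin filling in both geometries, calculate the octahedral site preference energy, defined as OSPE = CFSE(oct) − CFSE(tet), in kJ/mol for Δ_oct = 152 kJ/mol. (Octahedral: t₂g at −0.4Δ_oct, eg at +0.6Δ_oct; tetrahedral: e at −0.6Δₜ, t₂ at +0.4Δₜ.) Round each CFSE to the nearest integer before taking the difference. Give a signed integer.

Ti sits in group 4; removing 2 electrons leaves Ti²⁺ with 4 − 2 = 2 d electrons.
Octahedral (high-spin): t₂g² eg⁰, CFSE = 2(−0.4) + 0(+0.6) = -0.8Δ_oct = -0.8 × 152 = -122 kJ/mol.
Tetrahedral e² t₂⁰ gives -1.2Δₜ = -1.2 × (4/9) × 152 = -81 kJ/mol.
OSPE = -122 − (-81) = -41 kJ/mol.

-41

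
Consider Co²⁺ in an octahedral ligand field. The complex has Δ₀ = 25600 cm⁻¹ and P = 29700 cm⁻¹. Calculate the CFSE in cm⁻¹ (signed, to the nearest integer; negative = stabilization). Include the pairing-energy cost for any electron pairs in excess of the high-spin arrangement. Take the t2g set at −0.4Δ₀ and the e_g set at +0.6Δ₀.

Co is in group 9, so Co²⁺ is d⁷ (9 − 2 = 7).
Δ₀ < P, so pairing is avoided: the ground state is high-spin.
That gives t2g^5 e_g^2.
Orbital CFSE = -0.8Δ₀ = -0.8 × 25600 = -20480 cm⁻¹.
High-spin has no excess pairs, so no pairing correction applies.

-20480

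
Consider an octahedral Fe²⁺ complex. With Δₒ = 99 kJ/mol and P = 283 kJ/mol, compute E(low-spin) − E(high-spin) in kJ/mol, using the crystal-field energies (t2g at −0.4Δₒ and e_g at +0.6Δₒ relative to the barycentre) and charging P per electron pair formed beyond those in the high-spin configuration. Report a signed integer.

368

Fe sits in group 8; removing 2 electrons leaves Fe²⁺ with 8 − 2 = 6 d electrons.
High-spin d⁶ fills as t2g^4 e_g^2 with CFSE 4(−0.4) + 2(+0.6) = -0.4Δₒ = -40 kJ/mol.
Low-spin: t2g^6 e_g^0, orbital CFSE = -2.4Δₒ = -238 kJ/mol; plus 2 excess pairs × P = +566 kJ/mol; total 328 kJ/mol.
The difference is 328 − (-40) = 368 kJ/mol, so high-spin lies lower.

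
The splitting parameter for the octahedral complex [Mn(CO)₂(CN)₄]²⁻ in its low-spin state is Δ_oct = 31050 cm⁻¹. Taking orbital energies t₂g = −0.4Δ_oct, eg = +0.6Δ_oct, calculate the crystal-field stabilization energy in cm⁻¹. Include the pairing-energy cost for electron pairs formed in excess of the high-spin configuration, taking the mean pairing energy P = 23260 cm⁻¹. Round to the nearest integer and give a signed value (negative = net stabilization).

-15580

Ligand charges: 2×(+0) from CO and 4×(-1) from CN⁻ sum to -4; with overall charge -2, Mn is +2.
Group 7 minus oxidation state +2 gives a d⁵ configuration for Mn²⁺.
The d⁵ electrons fill as t₂g⁵ eg⁰.
The orbital stabilization is -2.0Δ_oct = -2.0 × 31050 = -62100 cm⁻¹.
Pairing penalty: 2 pairs vs 0 in the high-spin reference → 2 extra × P = 46520 cm⁻¹.
Overall CFSE = -62100 + 46520 = -15580 cm⁻¹.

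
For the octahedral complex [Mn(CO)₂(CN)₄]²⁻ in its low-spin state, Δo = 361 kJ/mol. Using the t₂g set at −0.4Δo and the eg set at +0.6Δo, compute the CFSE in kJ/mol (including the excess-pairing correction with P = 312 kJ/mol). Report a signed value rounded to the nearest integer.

Ligand charges: 2×(+0) from CO and 4×(-1) from CN⁻ sum to -4; with overall charge -2, Mn is +2.
Mn²⁺: group 7, so d-count = 7 − 2 = 5.
Electron filling gives t₂g⁵ eg⁰.
The orbital stabilization is -2.0Δo = -2.0 × 361 = -722 kJ/mol.
Pairing penalty: 2 pairs vs 0 in the high-spin reference → 2 extra × P = 624 kJ/mol.
Net CFSE = -722 + 624 = -98 kJ/mol.

-98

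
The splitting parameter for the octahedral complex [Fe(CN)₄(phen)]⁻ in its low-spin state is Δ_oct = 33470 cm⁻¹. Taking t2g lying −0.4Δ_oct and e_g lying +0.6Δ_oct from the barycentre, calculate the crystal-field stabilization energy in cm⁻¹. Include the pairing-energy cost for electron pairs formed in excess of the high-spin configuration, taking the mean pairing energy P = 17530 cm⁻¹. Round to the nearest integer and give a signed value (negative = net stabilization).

Ligand charges: 4×(-1) from CN⁻ and 1×(+0) from phen sum to -4; with overall charge -1, Fe is +3.
Fe is in group 8, so Fe³⁺ is d⁵ (8 − 3 = 5).
Electron filling gives t2g^5 e_g^0.
Orbital CFSE = 5(-0.4) + 0(0.6) = -2.0Δ_oct = -2.0 × 33470 = -66940 cm⁻¹.
High-spin d⁵ would be t2g^3 e_g^2 with 0 pairs; low-spin has 2, so 2 excess pairs cost +2P = +35060 cm⁻¹.
Net CFSE = -66940 + 35060 = -31880 cm⁻¹.

-31880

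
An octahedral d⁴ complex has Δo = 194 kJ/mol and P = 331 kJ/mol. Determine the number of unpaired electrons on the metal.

Here Δo < P (194 < 331), so the high-spin state is favoured.
Filling d⁴ accordingly: t2g^3 e_g^1.
Unpaired electrons: 4.

4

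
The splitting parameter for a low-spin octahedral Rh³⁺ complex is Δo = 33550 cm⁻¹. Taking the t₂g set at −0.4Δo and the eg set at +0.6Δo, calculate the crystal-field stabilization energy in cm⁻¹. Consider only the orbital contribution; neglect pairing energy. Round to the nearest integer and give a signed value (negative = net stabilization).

Rh sits in group 9; removing 3 electrons leaves Rh³⁺ with 9 − 3 = 6 d electrons.
Electron filling gives t₂g⁶ eg⁰.
CFSE(orbital) = 6×(-0.4Δo) + 0×(0.6Δo) = -2.4Δo; with Δo = 33550 cm⁻¹ that is -80520 cm⁻¹.

-80520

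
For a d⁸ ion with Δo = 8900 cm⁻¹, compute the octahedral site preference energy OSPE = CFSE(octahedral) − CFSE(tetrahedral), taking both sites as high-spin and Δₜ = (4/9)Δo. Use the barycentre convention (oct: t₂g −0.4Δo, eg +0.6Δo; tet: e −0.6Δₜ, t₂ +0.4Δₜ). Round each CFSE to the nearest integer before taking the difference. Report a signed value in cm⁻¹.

Octahedral high-spin t₂g⁶ eg²: CFSE = -1.2 × 8900 = -10680 cm⁻¹.
Tetrahedral: e⁴ t₂⁴, CFSE = 4(−0.6) + 4(+0.4) = -0.8Δₜ = -0.8 × (4/9) × 8900 = -3164 cm⁻¹.
OSPE = -10680 − (-3164) = -7516 cm⁻¹.

-7516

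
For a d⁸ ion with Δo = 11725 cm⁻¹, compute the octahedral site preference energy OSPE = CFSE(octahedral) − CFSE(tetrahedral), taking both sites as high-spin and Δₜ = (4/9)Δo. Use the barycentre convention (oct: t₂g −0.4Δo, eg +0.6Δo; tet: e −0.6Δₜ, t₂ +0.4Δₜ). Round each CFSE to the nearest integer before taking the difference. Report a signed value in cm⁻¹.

-9901

Octahedral high-spin t₂g⁶ eg²: CFSE = -1.2 × 11725 = -14070 cm⁻¹.
Tetrahedral e⁴ t₂⁴ gives -0.8Δₜ = -0.8 × (4/9) × 11725 = -4169 cm⁻¹.
OSPE = CFSE(oct) − CFSE(tet) = -14070 − (-4169) = -9901 cm⁻¹.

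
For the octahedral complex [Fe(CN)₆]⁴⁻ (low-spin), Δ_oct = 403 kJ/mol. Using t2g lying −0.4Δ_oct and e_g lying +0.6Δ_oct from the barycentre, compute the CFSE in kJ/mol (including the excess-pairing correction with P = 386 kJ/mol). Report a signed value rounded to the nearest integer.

Each CN⁻ contributes -1; 6 × (-1) = -6. With overall charge -4, Fe is in the +2 oxidation state.
Fe sits in group 8; removing 2 electrons leaves Fe²⁺ with 8 − 2 = 6 d electrons.
Configuration: t2g^6 e_g^0.
CFSE(orbital) = 6×(-0.4Δ_oct) + 0×(0.6Δ_oct) = -2.4Δ_oct; with Δ_oct = 403 kJ/mol that is -967 kJ/mol.
High-spin d⁶ would be t2g^4 e_g^2 with 1 pair; low-spin has 3, so 2 excess pairs cost +2P = +772 kJ/mol.
Combining: -967 + 772 = -195 kJ/mol.

-195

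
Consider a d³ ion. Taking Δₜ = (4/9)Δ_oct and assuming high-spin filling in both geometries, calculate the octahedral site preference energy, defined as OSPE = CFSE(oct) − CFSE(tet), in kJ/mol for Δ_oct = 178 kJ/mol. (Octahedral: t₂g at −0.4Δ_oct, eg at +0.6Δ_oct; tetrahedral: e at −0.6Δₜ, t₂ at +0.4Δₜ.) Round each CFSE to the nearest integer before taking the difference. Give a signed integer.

In an octahedral site d³ (HS) is t₂g³ eg⁰, giving CFSE(oct) = -1.2Δ_oct = -214 kJ/mol.
Tetrahedral e² t₂¹ gives -0.8Δₜ = -0.8 × (4/9) × 178 = -63 kJ/mol.
OSPE = -214 − (-63) = -151 kJ/mol.

-151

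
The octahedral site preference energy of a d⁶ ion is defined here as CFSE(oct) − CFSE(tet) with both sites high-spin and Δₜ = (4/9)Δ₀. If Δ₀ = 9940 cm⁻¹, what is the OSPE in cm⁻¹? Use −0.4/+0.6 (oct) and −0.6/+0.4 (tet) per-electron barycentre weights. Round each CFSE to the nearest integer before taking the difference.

Octahedral (high-spin): t₂g⁴ eg², CFSE = 4(−0.4) + 2(+0.6) = -0.4Δ₀ = -0.4 × 9940 = -3976 cm⁻¹.
Tetrahedral: e³ t₂³, CFSE = 3(−0.6) + 3(+0.4) = -0.6Δₜ = -0.6 × (4/9) × 9940 = -2651 cm⁻¹.
Subtracting, OSPE = -3976 − (-2651) = -1325 cm⁻¹.

-1325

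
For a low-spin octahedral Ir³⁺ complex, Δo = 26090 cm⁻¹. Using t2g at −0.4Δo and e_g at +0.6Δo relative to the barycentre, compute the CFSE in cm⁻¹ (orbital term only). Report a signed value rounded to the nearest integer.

Ir sits in group 9; removing 3 electrons leaves Ir³⁺ with 9 − 3 = 6 d electrons.
Configuration: t2g^6 e_g^0.
Orbital CFSE = 6(-0.4) + 0(0.6) = -2.4Δo = -2.4 × 26090 = -62616 cm⁻¹.

-62616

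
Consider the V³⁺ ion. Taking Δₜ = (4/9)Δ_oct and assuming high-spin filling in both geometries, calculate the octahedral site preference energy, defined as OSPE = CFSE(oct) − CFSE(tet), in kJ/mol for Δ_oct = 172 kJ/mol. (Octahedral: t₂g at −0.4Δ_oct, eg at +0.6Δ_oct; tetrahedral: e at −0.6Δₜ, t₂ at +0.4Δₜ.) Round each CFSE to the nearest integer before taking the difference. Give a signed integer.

Group 5 minus oxidation state +3 gives a d² configuration for V³⁺.
In an octahedral site d² (HS) is t₂g² eg⁰, giving CFSE(oct) = -0.8Δ_oct = -138 kJ/mol.
Tetrahedral e² t₂⁰ gives -1.2Δₜ = -1.2 × (4/9) × 172 = -92 kJ/mol.
OSPE = CFSE(oct) − CFSE(tet) = -138 − (-92) = -46 kJ/mol.

-46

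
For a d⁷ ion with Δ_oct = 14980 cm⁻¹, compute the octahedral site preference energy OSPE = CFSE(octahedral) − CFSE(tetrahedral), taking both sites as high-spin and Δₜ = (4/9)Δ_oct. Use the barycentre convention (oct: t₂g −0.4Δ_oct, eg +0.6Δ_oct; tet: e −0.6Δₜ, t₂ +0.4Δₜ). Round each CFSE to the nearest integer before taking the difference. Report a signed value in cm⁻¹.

-3995

Octahedral high-spin t₂g⁵ eg²: CFSE = -0.8 × 14980 = -11984 cm⁻¹.
Tetrahedral: e⁴ t₂³, CFSE = 4(−0.6) + 3(+0.4) = -1.2Δₜ = -1.2 × (4/9) × 14980 = -7989 cm⁻¹.
OSPE = CFSE(oct) − CFSE(tet) = -11984 − (-7989) = -3995 cm⁻¹.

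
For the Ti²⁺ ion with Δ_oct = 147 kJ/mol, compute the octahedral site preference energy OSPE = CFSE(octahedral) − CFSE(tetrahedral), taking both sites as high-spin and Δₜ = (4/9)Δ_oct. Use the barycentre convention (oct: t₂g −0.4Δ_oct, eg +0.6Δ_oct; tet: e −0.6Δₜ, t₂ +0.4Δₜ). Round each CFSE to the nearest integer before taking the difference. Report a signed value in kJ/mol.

Ti sits in group 4; removing 2 electrons leaves Ti²⁺ with 4 − 2 = 2 d electrons.
Octahedral (high-spin): t₂g² eg⁰, CFSE = 2(−0.4) + 0(+0.6) = -0.8Δ_oct = -0.8 × 147 = -118 kJ/mol.
In a tetrahedral site the filling is e² t₂⁰: CFSE(tet) = -1.2Δₜ = -1.2 × (4/9)(147) = -78 kJ/mol.
OSPE = CFSE(oct) − CFSE(tet) = -118 − (-78) = -40 kJ/mol.

-40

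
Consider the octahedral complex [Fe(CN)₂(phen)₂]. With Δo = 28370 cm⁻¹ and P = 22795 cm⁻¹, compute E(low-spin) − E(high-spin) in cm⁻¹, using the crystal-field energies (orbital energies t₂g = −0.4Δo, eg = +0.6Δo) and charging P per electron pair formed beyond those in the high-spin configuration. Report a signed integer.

Ligand charges: 2×(-1) from CN⁻ and 2×(+0) from phen sum to -2; with overall charge +0, Fe is +2.
Group 8 minus oxidation state +2 gives a d⁶ configuration for Fe²⁺.
High-spin d⁶ fills as t₂g⁴ eg² with CFSE 4(−0.4) + 2(+0.6) = -0.4Δo = -11348 cm⁻¹.
Low-spin t₂g⁶ eg⁰ gives -2.4Δo = -68088 cm⁻¹, but forming 2 extra pairs costs 2P = 45590 cm⁻¹, so E(LS) = -68088 + 45590 = -22498 cm⁻¹.
The difference is -22498 − (-11348) = -11150 cm⁻¹, so low-spin lies lower.

-11150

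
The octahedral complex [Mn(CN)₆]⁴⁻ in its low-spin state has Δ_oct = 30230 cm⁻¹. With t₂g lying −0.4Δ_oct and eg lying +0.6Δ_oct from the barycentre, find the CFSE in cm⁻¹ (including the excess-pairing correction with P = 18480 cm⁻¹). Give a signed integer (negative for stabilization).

-23500

Each CN⁻ contributes -1; 6 × (-1) = -6. With overall charge -4, Mn is in the +2 oxidation state.
Group 7 minus oxidation state +2 gives a d⁵ configuration for Mn²⁺.
The d⁵ electrons fill as t₂g⁵ eg⁰.
CFSE(orbital) = 5×(-0.4Δ_oct) + 0×(0.6Δ_oct) = -2.0Δ_oct; with Δ_oct = 30230 cm⁻¹ that is -60460 cm⁻¹.
High-spin d⁵ would be t₂g³ eg² with 0 pairs; low-spin has 2, so 2 excess pairs cost +2P = +36960 cm⁻¹.
Overall CFSE = -60460 + 36960 = -23500 cm⁻¹.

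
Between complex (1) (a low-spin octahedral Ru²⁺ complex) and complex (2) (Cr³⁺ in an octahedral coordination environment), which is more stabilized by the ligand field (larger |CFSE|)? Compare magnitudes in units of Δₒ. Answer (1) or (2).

(1): Ru²⁺: group 8, so d-count = 8 − 2 = 6; t₂g⁶ eg⁰, CFSE = -2.4Δₒ.
(2): Cr is in group 6, so Cr³⁺ is d³ (6 − 3 = 3); For octahedral d³ the high- and low-spin configurations coincide; t₂g³ eg⁰, CFSE = -1.2Δₒ.
So (1) has the larger |CFSE|.

(1)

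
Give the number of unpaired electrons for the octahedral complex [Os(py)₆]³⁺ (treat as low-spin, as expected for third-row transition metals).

1

py is neutral, so the +3 overall charge sits on Os: oxidation state +3.
Os sits in group 8; removing 3 electrons leaves Os³⁺ with 8 − 3 = 5 d electrons.
Configuration: t2g^5 e_g^0, giving 1 unpaired electron.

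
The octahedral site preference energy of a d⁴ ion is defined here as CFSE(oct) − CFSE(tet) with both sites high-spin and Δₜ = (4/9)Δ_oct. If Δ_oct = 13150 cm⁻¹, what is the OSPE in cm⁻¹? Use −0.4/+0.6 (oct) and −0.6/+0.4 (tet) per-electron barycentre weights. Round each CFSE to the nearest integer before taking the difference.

Octahedral high-spin t2g^3 e_g^1: CFSE = -0.6 × 13150 = -7890 cm⁻¹.
Tetrahedral e^2 t2^2 gives -0.4Δₜ = -0.4 × (4/9) × 13150 = -2338 cm⁻¹.
Subtracting, OSPE = -7890 − (-2338) = -5552 cm⁻¹.

-5552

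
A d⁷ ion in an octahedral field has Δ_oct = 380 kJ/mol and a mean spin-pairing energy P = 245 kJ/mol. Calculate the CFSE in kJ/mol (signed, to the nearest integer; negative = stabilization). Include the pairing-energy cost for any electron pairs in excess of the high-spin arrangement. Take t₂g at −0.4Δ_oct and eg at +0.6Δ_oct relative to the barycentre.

Here Δ_oct > P (380 > 245), so the low-spin state is favoured.
That gives t₂g⁶ eg¹.
Orbital CFSE = -1.8Δ_oct = -1.8 × 380 = -684 kJ/mol.
Excess pairs vs high-spin: 3 − 2 = 1; pairing cost = +245 kJ/mol.
Net CFSE = -684 + 245 = -439 kJ/mol.

-439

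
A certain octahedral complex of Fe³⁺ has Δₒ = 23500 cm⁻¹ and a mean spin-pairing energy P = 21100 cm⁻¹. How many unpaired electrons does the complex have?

Group 8 minus oxidation state +3 gives a d⁵ configuration for Fe³⁺.
Here Δₒ > P (23500 > 21100), so the low-spin state is favoured.
Configuration: t2g^5 e_g^0.
Unpaired electrons: 1.

1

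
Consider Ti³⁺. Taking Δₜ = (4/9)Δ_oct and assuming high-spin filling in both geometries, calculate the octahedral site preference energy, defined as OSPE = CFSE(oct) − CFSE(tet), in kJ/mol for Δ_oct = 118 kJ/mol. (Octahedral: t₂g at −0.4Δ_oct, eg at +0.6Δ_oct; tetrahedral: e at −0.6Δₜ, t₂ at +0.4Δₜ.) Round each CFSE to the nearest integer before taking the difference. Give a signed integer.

Ti³⁺: group 4, so d-count = 4 − 3 = 1.
Octahedral (high-spin): t₂g¹ eg⁰, CFSE = 1(−0.4) + 0(+0.6) = -0.4Δ_oct = -0.4 × 118 = -47 kJ/mol.
In a tetrahedral site the filling is e¹ t₂⁰: CFSE(tet) = -0.6Δₜ = -0.6 × (4/9)(118) = -31 kJ/mol.
OSPE = CFSE(oct) − CFSE(tet) = -47 − (-31) = -16 kJ/mol.

-16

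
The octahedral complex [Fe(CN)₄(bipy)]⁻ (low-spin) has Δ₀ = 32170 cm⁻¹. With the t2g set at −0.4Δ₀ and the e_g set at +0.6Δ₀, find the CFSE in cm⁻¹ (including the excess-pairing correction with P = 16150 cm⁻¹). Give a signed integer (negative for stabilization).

-32040

Ligand charges: 4×(-1) from CN⁻ and 1×(+0) from bipy sum to -4; with overall charge -1, Fe is +3.
Fe is in group 8, so Fe³⁺ is d⁵ (8 − 3 = 5).
Electron filling gives t2g^5 e_g^0.
CFSE(orbital) = 5×(-0.4Δ₀) + 0×(0.6Δ₀) = -2.0Δ₀; with Δ₀ = 32170 cm⁻¹ that is -64340 cm⁻¹.
High-spin d⁵ would be t2g^3 e_g^2 with 0 pairs; low-spin has 2, so 2 excess pairs cost +2P = +32300 cm⁻¹.
Combining: -64340 + 32300 = -32040 cm⁻¹.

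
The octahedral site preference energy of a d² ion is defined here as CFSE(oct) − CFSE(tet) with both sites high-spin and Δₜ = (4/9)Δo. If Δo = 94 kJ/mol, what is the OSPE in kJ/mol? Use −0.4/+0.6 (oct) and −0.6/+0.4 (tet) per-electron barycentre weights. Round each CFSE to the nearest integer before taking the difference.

-25

In an octahedral site d² (HS) is t₂g² eg⁰, giving CFSE(oct) = -0.8Δo = -75 kJ/mol.
In a tetrahedral site the filling is e² t₂⁰: CFSE(tet) = -1.2Δₜ = -1.2 × (4/9)(94) = -50 kJ/mol.
OSPE = CFSE(oct) − CFSE(tet) = -75 − (-50) = -25 kJ/mol.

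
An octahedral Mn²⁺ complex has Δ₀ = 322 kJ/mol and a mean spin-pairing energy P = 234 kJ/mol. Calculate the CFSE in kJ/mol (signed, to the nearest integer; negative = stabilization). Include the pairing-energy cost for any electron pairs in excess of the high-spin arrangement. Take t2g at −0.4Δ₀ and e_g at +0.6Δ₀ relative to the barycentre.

Mn sits in group 7; removing 2 electrons leaves Mn²⁺ with 7 − 2 = 5 d electrons.
With Δ₀ > P the complex is low-spin.
Configuration: t2g^5 e_g^0.
Orbital CFSE = -2.0Δ₀ = -2.0 × 322 = -644 kJ/mol.
Excess pairs vs high-spin: 2 − 0 = 2; pairing cost = +468 kJ/mol.
Net CFSE = -644 + 468 = -176 kJ/mol.

-176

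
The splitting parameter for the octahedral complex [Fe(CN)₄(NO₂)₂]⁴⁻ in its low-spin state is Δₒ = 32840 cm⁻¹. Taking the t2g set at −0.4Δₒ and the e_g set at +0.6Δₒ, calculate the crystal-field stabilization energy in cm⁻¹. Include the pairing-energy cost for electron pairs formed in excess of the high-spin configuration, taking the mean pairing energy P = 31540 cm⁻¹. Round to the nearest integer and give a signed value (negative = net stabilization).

Ligand charges: 4×(-1) from CN⁻ and 2×(-1) from NO₂⁻ sum to -6; with overall charge -4, Fe is +2.
Fe is in group 8, so Fe²⁺ is d⁶ (8 − 2 = 6).
The d⁶ electrons fill as t2g^6 e_g^0.
CFSE(orbital) = 6×(-0.4Δₒ) + 0×(0.6Δₒ) = -2.4Δₒ; with Δₒ = 32840 cm⁻¹ that is -78816 cm⁻¹.
Pairing penalty: 3 pairs vs 1 in the high-spin reference → 2 extra × P = 63080 cm⁻¹.
Overall CFSE = -78816 + 63080 = -15736 cm⁻¹.

-15736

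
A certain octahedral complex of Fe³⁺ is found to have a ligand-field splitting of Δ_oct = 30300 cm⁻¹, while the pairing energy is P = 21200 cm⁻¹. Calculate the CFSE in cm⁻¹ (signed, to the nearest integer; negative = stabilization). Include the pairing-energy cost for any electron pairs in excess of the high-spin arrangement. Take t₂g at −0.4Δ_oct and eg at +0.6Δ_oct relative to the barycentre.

Group 8 minus oxidation state +3 gives a d⁵ configuration for Fe³⁺.
Here Δ_oct > P (30300 > 21200), so the low-spin state is favoured.
That gives t₂g⁵ eg⁰.
Orbital CFSE = -2.0Δ_oct = -2.0 × 30300 = -60600 cm⁻¹.
Excess pairs vs high-spin: 2 − 0 = 2; pairing cost = +42400 cm⁻¹.
Net CFSE = -60600 + 42400 = -18200 cm⁻¹.

-18200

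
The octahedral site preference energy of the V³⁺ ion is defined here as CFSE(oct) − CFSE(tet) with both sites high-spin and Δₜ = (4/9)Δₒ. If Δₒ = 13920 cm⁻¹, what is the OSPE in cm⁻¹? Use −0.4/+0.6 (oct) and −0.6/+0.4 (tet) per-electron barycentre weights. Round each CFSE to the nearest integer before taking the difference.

-3712

V³⁺: group 5, so d-count = 5 − 3 = 2.
In an octahedral site d² (HS) is t₂g² eg⁰, giving CFSE(oct) = -0.8Δₒ = -11136 cm⁻¹.
Tetrahedral: e² t₂⁰, CFSE = 2(−0.6) + 0(+0.4) = -1.2Δₜ = -1.2 × (4/9) × 13920 = -7424 cm⁻¹.
OSPE = -11136 − (-7424) = -3712 cm⁻¹.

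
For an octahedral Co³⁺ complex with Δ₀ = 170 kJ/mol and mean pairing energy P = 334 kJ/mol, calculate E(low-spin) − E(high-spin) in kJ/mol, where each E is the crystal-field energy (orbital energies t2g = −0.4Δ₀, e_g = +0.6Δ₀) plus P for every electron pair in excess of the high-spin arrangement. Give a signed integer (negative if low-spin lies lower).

328

Co sits in group 9; removing 3 electrons leaves Co³⁺ with 9 − 3 = 6 d electrons.
High-spin d⁶ fills as t2g^4 e_g^2 with CFSE 4(−0.4) + 2(+0.6) = -0.4Δ₀ = -68 kJ/mol.
Low-spin: t2g^6 e_g^0, orbital CFSE = -2.4Δ₀ = -408 kJ/mol; plus 2 excess pairs × P = +668 kJ/mol; total 260 kJ/mol.
The difference is 260 − (-68) = 328 kJ/mol, so high-spin lies lower.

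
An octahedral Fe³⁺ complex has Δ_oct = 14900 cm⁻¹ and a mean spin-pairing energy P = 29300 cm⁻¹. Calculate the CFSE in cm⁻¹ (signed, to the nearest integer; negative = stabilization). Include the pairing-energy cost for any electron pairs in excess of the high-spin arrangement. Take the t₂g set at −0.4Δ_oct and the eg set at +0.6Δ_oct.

0

Fe sits in group 8; removing 3 electrons leaves Fe³⁺ with 8 − 3 = 5 d electrons.
With Δ_oct < P the complex is high-spin.
That gives t₂g³ eg².
Orbital CFSE = 0.0Δ_oct = 0.0 × 14900 = 0 cm⁻¹.
High-spin has no excess pairs, so no pairing correction applies.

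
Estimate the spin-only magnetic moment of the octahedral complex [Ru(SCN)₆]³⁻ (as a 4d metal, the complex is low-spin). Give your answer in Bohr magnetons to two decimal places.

1.73 Bohr magnetons

Each SCN⁻ contributes -1; 6 × (-1) = -6. With overall charge -3, Ru is in the +3 oxidation state.
Ru sits in group 8; removing 3 electrons leaves Ru³⁺ with 8 − 3 = 5 d electrons.
Configuration: t2g^5 e_g^0 → 1 unpaired electron.
μ(spin-only) = √[1(1+2)] = √3 ≈ 1.73 Bohr magnetons.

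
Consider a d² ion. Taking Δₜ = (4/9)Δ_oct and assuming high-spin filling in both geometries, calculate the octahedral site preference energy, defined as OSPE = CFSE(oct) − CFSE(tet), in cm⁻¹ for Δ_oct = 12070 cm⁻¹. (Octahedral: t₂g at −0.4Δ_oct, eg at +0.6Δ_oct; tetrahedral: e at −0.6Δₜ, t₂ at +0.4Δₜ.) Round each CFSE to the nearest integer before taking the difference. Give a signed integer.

Octahedral (high-spin): t2g^2 e_g^0, CFSE = 2(−0.4) + 0(+0.6) = -0.8Δ_oct = -0.8 × 12070 = -9656 cm⁻¹.
Tetrahedral: e^2 t2^0, CFSE = 2(−0.6) + 0(+0.4) = -1.2Δₜ = -1.2 × (4/9) × 12070 = -6437 cm⁻¹.
Subtracting, OSPE = -9656 − (-6437) = -3219 cm⁻¹.

-3219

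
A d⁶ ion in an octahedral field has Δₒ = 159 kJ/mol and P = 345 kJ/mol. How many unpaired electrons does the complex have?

Here Δₒ < P (159 < 345), so the high-spin state is favoured.
Configuration: t₂g⁴ eg².
Unpaired electrons: 4.

4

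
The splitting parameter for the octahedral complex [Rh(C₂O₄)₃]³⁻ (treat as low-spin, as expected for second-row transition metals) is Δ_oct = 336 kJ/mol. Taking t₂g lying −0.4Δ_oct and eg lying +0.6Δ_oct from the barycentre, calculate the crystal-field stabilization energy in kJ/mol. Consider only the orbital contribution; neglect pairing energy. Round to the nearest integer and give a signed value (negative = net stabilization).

-806

Each C₂O₄²⁻ contributes -2; 3 × (-2) = -6. With overall charge -3, Rh is in the +3 oxidation state.
Rh is in group 9, so Rh³⁺ is d⁶ (9 − 3 = 6).
Electron filling gives t₂g⁶ eg⁰.
The orbital stabilization is -2.4Δ_oct = -2.4 × 336 = -806 kJ/mol.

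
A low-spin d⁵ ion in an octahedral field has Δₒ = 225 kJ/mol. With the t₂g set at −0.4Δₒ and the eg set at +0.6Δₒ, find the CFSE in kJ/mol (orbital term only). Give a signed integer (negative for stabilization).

-450

Configuration: t₂g⁵ eg⁰.
Orbital CFSE = 5(-0.4) + 0(0.6) = -2.0Δₒ = -2.0 × 225 = -450 kJ/mol.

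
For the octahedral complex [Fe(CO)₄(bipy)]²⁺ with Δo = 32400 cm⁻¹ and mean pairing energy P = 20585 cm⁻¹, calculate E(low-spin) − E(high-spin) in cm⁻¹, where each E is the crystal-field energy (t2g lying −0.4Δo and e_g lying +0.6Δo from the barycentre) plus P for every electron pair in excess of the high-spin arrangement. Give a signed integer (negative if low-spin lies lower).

Ligand charges: 4×(+0) from CO and 1×(+0) from bipy sum to +0; with overall charge +2, Fe is +2.
Fe is in group 8, so Fe²⁺ is d⁶ (8 − 2 = 6).
In the high-spin limit (t2g^4 e_g^2) the orbital term is -0.4Δo = -12960 cm⁻¹, with no excess pairing.
Low-spin: t2g^6 e_g^0, orbital CFSE = -2.4Δo = -77760 cm⁻¹; plus 2 excess pairs × P = +41170 cm⁻¹; total -36590 cm⁻¹.
The difference is -36590 − (-12960) = -23630 cm⁻¹, so low-spin lies lower.

-23630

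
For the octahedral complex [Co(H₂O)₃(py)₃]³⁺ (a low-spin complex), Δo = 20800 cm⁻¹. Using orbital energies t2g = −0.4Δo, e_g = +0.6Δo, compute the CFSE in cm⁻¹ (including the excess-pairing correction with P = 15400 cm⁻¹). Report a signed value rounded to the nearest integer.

Ligand charges: 3×(+0) from H₂O and 3×(+0) from py sum to +0; with overall charge +3, Co is +3.
Co sits in group 9; removing 3 electrons leaves Co³⁺ with 9 − 3 = 6 d electrons.
Configuration: t2g^6 e_g^0.
The orbital stabilization is -2.4Δo = -2.4 × 20800 = -49920 cm⁻¹.
High-spin d⁶ would be t2g^4 e_g^2 with 1 pair; low-spin has 3, so 2 excess pairs cost +2P = +30800 cm⁻¹.
Net CFSE = -49920 + 30800 = -19120 cm⁻¹.

-19120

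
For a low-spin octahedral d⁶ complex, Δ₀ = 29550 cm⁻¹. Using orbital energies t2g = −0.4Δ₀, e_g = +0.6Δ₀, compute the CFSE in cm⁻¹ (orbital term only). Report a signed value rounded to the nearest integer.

Configuration: t2g^6 e_g^0.
Orbital CFSE = 6(-0.4) + 0(0.6) = -2.4Δ₀ = -2.4 × 29550 = -70920 cm⁻¹.

-70920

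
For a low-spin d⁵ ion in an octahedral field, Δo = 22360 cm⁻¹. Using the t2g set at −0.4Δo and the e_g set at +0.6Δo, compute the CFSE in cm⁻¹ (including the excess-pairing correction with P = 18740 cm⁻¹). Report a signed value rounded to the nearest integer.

-7240

Electron filling gives t2g^5 e_g^0.
CFSE(orbital) = 5×(-0.4Δo) + 0×(0.6Δo) = -2.0Δo; with Δo = 22360 cm⁻¹ that is -44720 cm⁻¹.
Pairing penalty: 2 pairs vs 0 in the high-spin reference → 2 extra × P = 37480 cm⁻¹.
Net CFSE = -44720 + 37480 = -7240 cm⁻¹.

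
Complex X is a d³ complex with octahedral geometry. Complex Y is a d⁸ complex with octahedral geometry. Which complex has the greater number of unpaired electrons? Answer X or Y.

X

X: t2g^3 e_g^0 → 3 unpaired.
Y: For octahedral d⁸ the high- and low-spin configurations coincide; t₂g⁶ eg² → 2 unpaired.
So X has more unpaired electrons.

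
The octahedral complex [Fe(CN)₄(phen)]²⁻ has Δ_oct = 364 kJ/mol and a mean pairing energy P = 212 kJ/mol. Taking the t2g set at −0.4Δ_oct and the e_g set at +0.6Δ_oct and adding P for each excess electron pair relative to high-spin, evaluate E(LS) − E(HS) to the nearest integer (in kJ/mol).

-304

Ligand charges: 4×(-1) from CN⁻ and 1×(+0) from phen sum to -4; with overall charge -2, Fe is +2.
Fe sits in group 8; removing 2 electrons leaves Fe²⁺ with 8 − 2 = 6 d electrons.
In the high-spin limit (t2g^4 e_g^2) the orbital term is -0.4Δ_oct = -146 kJ/mol, with no excess pairing.
For low-spin the configuration is t2g^6 e_g^0: orbital energy -2.4 × 364 = -874 kJ/mol, and 2 additional pairs relative to high-spin add 424 kJ/mol, giving -450 kJ/mol.
E(LS) − E(HS) = -450 − (-146) = -304 kJ/mol.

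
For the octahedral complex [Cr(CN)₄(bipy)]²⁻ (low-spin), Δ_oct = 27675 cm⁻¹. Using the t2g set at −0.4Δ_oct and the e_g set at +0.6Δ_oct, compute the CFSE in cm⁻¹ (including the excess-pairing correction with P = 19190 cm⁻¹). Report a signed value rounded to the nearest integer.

-25090

Ligand charges: 4×(-1) from CN⁻ and 1×(+0) from bipy sum to -4; with overall charge -2, Cr is +2.
Cr is in group 6, so Cr²⁺ is d⁴ (6 − 2 = 4).
Configuration: t2g^4 e_g^0.
Orbital CFSE = 4(-0.4) + 0(0.6) = -1.6Δ_oct = -1.6 × 27675 = -44280 cm⁻¹.
Pairing penalty: 1 pair vs 0 in the high-spin reference → 1 extra × P = 19190 cm⁻¹.
Combining: -44280 + 19190 = -25090 cm⁻¹.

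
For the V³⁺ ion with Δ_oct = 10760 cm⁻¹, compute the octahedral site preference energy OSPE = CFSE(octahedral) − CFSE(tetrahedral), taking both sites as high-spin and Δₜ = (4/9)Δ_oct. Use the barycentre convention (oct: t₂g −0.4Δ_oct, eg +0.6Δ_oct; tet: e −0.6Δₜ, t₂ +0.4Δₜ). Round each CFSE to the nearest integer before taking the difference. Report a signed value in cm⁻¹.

-2869

Group 5 minus oxidation state +3 gives a d² configuration for V³⁺.
In an octahedral site d² (HS) is t2g^2 e_g^0, giving CFSE(oct) = -0.8Δ_oct = -8608 cm⁻¹.
Tetrahedral: e^2 t2^0, CFSE = 2(−0.6) + 0(+0.4) = -1.2Δₜ = -1.2 × (4/9) × 10760 = -5739 cm⁻¹.
OSPE = -8608 − (-5739) = -2869 cm⁻¹.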